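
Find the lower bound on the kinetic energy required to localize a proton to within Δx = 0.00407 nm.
313.159 meV

Localizing a particle requires giving it sufficient momentum uncertainty:

1. From uncertainty principle: Δp ≥ ℏ/(2Δx)
   Δp_min = (1.055e-34 J·s) / (2 × 4.070e-12 m)
   Δp_min = 1.296e-23 kg·m/s

2. This momentum uncertainty corresponds to kinetic energy:
   KE ≈ (Δp)²/(2m) = (1.296e-23)²/(2 × 1.673e-27 kg)
   KE = 5.017e-20 J = 313.159 meV

Tighter localization requires more energy.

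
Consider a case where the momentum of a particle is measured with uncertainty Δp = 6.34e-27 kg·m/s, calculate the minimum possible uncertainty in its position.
8.317 nm

Using the Heisenberg uncertainty principle:
ΔxΔp ≥ ℏ/2

The minimum uncertainty in position is:
Δx_min = ℏ/(2Δp)
Δx_min = (1.055e-34 J·s) / (2 × 6.340e-27 kg·m/s)
Δx_min = 8.317e-09 m = 8.317 nm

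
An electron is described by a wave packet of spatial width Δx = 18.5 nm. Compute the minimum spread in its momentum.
2.850 × 10^-27 kg·m/s

For a wave packet, the spatial width Δx and momentum spread Δp are related by the uncertainty principle:
ΔxΔp ≥ ℏ/2

The minimum momentum spread is:
Δp_min = ℏ/(2Δx)
Δp_min = (1.055e-34 J·s) / (2 × 1.850e-08 m)
Δp_min = 2.850e-27 kg·m/s

A wave packet cannot have both a well-defined position and well-defined momentum.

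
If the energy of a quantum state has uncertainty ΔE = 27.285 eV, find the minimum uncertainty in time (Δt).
12.062 as

Using the energy-time uncertainty principle:
ΔEΔt ≥ ℏ/2

The minimum uncertainty in time is:
Δt_min = ℏ/(2ΔE)
Δt_min = (1.055e-34 J·s) / (2 × 4.372e-18 J)
Δt_min = 1.206e-17 s = 12.062 as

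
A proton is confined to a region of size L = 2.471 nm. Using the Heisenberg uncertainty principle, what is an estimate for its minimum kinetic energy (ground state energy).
849.589 neV

Using the uncertainty principle to estimate ground state energy:

1. The position uncertainty is approximately the confinement size:
   Δx ≈ L = 2.471e-09 m

2. From ΔxΔp ≥ ℏ/2, the minimum momentum uncertainty is:
   Δp ≈ ℏ/(2L) = 2.134e-26 kg·m/s

3. The kinetic energy is approximately:
   KE ≈ (Δp)²/(2m) = (2.134e-26)²/(2 × 1.673e-27 kg)
   KE ≈ 1.361e-25 J = 849.589 neV

This is an order-of-magnitude estimate of the ground state energy.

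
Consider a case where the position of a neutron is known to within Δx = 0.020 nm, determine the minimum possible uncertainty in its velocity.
1.574 km/s

Using the Heisenberg uncertainty principle and Δp = mΔv:
ΔxΔp ≥ ℏ/2
Δx(mΔv) ≥ ℏ/2

The minimum uncertainty in velocity is:
Δv_min = ℏ/(2mΔx)
Δv_min = (1.055e-34 J·s) / (2 × 1.675e-27 kg × 2.000e-11 m)
Δv_min = 1.574e+03 m/s = 1.574 km/s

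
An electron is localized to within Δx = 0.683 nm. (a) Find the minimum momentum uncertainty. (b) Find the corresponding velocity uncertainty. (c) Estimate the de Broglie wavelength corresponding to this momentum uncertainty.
(a) Δp_min = 7.720 × 10^-26 kg·m/s
(b) Δv_min = 84.749 km/s
(c) λ_dB = 8.583 nm

Step-by-step:

(a) From the uncertainty principle:
Δp_min = ℏ/(2Δx) = (1.055e-34 J·s)/(2 × 6.830e-10 m) = 7.720e-26 kg·m/s

(b) The velocity uncertainty:
Δv = Δp/m = (7.720e-26 kg·m/s)/(9.109e-31 kg) = 8.475e+04 m/s = 84.749 km/s

(c) The de Broglie wavelength for this momentum:
λ = h/p = (6.626e-34 J·s)/(7.720e-26 kg·m/s) = 8.583e-09 m = 8.583 nm

Note: The de Broglie wavelength is comparable to the localization size, as expected from wave-particle duality.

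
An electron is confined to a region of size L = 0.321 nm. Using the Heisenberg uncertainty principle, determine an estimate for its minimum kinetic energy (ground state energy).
92.438 meV

Using the uncertainty principle to estimate ground state energy:

1. The position uncertainty is approximately the confinement size:
   Δx ≈ L = 3.210e-10 m

2. From ΔxΔp ≥ ℏ/2, the minimum momentum uncertainty is:
   Δp ≈ ℏ/(2L) = 1.643e-25 kg·m/s

3. The kinetic energy is approximately:
   KE ≈ (Δp)²/(2m) = (1.643e-25)²/(2 × 9.109e-31 kg)
   KE ≈ 1.481e-20 J = 92.438 meV

This is an order-of-magnitude estimate of the ground state energy.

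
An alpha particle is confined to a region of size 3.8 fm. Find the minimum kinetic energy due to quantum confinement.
90.430 keV

Using the uncertainty principle:

1. Position uncertainty: Δx ≈ 3.800e-15 m
2. Minimum momentum uncertainty: Δp = ℏ/(2Δx) = 1.388e-20 kg·m/s
3. Minimum kinetic energy:
   KE = (Δp)²/(2m) = (1.388e-20)²/(2 × 6.645e-27 kg)
   KE = 1.449e-14 J = 90.430 keV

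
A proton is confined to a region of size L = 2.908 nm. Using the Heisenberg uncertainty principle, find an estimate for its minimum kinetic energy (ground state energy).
613.430 neV

Using the uncertainty principle to estimate ground state energy:

1. The position uncertainty is approximately the confinement size:
   Δx ≈ L = 2.908e-09 m

2. From ΔxΔp ≥ ℏ/2, the minimum momentum uncertainty is:
   Δp ≈ ℏ/(2L) = 1.813e-26 kg·m/s

3. The kinetic energy is approximately:
   KE ≈ (Δp)²/(2m) = (1.813e-26)²/(2 × 1.673e-27 kg)
   KE ≈ 9.828e-26 J = 613.430 neV

This is an order-of-magnitude estimate of the ground state energy.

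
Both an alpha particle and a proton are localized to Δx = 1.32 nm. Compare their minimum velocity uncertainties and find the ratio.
The proton has the larger minimum velocity uncertainty, by a ratio of 4.0.

For both particles, Δp_min = ℏ/(2Δx) = 3.995e-26 kg·m/s (same for both).

The velocity uncertainty is Δv = Δp/m:
- alpha particle: Δv = 3.995e-26 / 6.645e-27 = 6.012e+00 m/s = 6.012 m/s
- proton: Δv = 3.995e-26 / 1.673e-27 = 2.388e+01 m/s = 23.882 m/s

Ratio: 2.388e+01 / 6.012e+00 = 4.0

The lighter particle has larger velocity uncertainty because Δv ∝ 1/m.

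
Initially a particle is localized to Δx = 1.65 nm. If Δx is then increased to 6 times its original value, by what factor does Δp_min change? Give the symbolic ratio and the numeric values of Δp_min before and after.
Original Δp_min = 3.196 × 10^-26 kg·m/s; new Δp'_min = 5.326 × 10^-27 kg·m/s; ratio Δp'_min/Δp_min = 1/6.

From the uncertainty principle ΔxΔp ≥ ℏ/2, the minimum momentum uncertainty is Δp_min = ℏ/(2Δx).

Original (Δx = 1.65 nm = 1.650e-09 m):
Δp_min = (1.055e-34 J·s)/(2 × 1.650e-09 m) = 3.196e-26 kg·m/s

When Δx → 6Δx:
Δp'_min = ℏ/(2 × 6Δx) = (1/6) × ℏ/(2Δx) = (1/6) × Δp_min
Δp'_min = 1/6 × 3.196e-26 kg·m/s = 5.326e-27 kg·m/s

Since Δp_min ∝ 1/Δx, when Δx is increased to 6 times its original value, Δp_min decreases to 1/6 of its original value.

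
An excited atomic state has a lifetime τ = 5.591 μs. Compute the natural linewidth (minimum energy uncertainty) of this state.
58.864 peV

Using the energy-time uncertainty principle:
ΔEΔt ≥ ℏ/2

The lifetime τ represents the time uncertainty Δt.
The natural linewidth (minimum energy uncertainty) is:

ΔE = ℏ/(2τ)
ΔE = (1.055e-34 J·s) / (2 × 5.591e-06 s)
ΔE = 9.431e-30 J = 58.864 peV

This natural linewidth limits the precision of spectroscopic measurements.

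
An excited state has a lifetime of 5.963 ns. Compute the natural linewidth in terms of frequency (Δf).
13.345 MHz

Using the energy-time uncertainty principle and E = hf:
ΔEΔt ≥ ℏ/2
hΔf·Δt ≥ ℏ/2

The minimum frequency uncertainty is:
Δf = ℏ/(2hτ) = 1/(4πτ)
Δf = 1/(4π × 5.963e-09 s)
Δf = 1.335e+07 Hz = 13.345 MHz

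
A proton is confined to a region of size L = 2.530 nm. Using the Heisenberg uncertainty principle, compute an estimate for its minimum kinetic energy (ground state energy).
810.426 neV

Using the uncertainty principle to estimate ground state energy:

1. The position uncertainty is approximately the confinement size:
   Δx ≈ L = 2.530e-09 m

2. From ΔxΔp ≥ ℏ/2, the minimum momentum uncertainty is:
   Δp ≈ ℏ/(2L) = 2.084e-26 kg·m/s

3. The kinetic energy is approximately:
   KE ≈ (Δp)²/(2m) = (2.084e-26)²/(2 × 1.673e-27 kg)
   KE ≈ 1.298e-25 J = 810.426 neV

This is an order-of-magnitude estimate of the ground state energy.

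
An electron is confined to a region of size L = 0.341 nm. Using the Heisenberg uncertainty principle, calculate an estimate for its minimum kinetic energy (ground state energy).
81.913 meV

Using the uncertainty principle to estimate ground state energy:

1. The position uncertainty is approximately the confinement size:
   Δx ≈ L = 3.410e-10 m

2. From ΔxΔp ≥ ℏ/2, the minimum momentum uncertainty is:
   Δp ≈ ℏ/(2L) = 1.546e-25 kg·m/s

3. The kinetic energy is approximately:
   KE ≈ (Δp)²/(2m) = (1.546e-25)²/(2 × 9.109e-31 kg)
   KE ≈ 1.312e-20 J = 81.913 meV

This is an order-of-magnitude estimate of the ground state energy.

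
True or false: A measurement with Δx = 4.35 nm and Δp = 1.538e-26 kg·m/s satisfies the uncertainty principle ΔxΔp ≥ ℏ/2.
Yes, it satisfies the uncertainty principle.

Calculate the product ΔxΔp:
ΔxΔp = (4.350e-09 m) × (1.538e-26 kg·m/s)
ΔxΔp = 6.690e-35 J·s

Compare to the minimum allowed value ℏ/2:
ℏ/2 = 5.273e-35 J·s

Since ΔxΔp = 6.690e-35 J·s ≥ 5.273e-35 J·s = ℏ/2,
the measurement satisfies the uncertainty principle.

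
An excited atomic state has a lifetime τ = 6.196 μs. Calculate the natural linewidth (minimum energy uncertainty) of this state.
53.116 peV

Using the energy-time uncertainty principle:
ΔEΔt ≥ ℏ/2

The lifetime τ represents the time uncertainty Δt.
The natural linewidth (minimum energy uncertainty) is:

ΔE = ℏ/(2τ)
ΔE = (1.055e-34 J·s) / (2 × 6.196e-06 s)
ΔE = 8.510e-30 J = 53.116 peV

This natural linewidth limits the precision of spectroscopic measurements.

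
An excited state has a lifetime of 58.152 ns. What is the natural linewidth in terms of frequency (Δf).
1.368 MHz

Using the energy-time uncertainty principle and E = hf:
ΔEΔt ≥ ℏ/2
hΔf·Δt ≥ ℏ/2

The minimum frequency uncertainty is:
Δf = ℏ/(2hτ) = 1/(4πτ)
Δf = 1/(4π × 5.815e-08 s)
Δf = 1.368e+06 Hz = 1.368 MHz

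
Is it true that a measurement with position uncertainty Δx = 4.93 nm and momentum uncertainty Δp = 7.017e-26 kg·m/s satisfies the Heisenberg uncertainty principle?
Yes, it satisfies the uncertainty principle.

Calculate the product ΔxΔp:
ΔxΔp = (4.930e-09 m) × (7.017e-26 kg·m/s)
ΔxΔp = 3.459e-34 J·s

Compare to the minimum allowed value ℏ/2:
ℏ/2 = 5.273e-35 J·s

Since ΔxΔp = 3.459e-34 J·s ≥ 5.273e-35 J·s = ℏ/2,
the measurement satisfies the uncertainty principle.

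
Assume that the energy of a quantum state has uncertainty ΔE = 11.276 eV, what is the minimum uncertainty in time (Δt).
29.186 as

Using the energy-time uncertainty principle:
ΔEΔt ≥ ℏ/2

The minimum uncertainty in time is:
Δt_min = ℏ/(2ΔE)
Δt_min = (1.055e-34 J·s) / (2 × 1.807e-18 J)
Δt_min = 2.919e-17 s = 29.186 as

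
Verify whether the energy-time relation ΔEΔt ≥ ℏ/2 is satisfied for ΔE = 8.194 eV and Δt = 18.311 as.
No, it violates the uncertainty relation.

Calculate the product ΔEΔt:
ΔE = 8.194 eV = 1.313e-18 J
ΔEΔt = (1.313e-18 J) × (1.831e-17 s)
ΔEΔt = 2.404e-35 J·s

Compare to the minimum allowed value ℏ/2:
ℏ/2 = 5.273e-35 J·s

Since ΔEΔt = 2.404e-35 J·s < 5.273e-35 J·s = ℏ/2,
this violates the uncertainty relation.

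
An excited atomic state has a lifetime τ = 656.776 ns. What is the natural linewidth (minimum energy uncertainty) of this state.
501.093 peV

Using the energy-time uncertainty principle:
ΔEΔt ≥ ℏ/2

The lifetime τ represents the time uncertainty Δt.
The natural linewidth (minimum energy uncertainty) is:

ΔE = ℏ/(2τ)
ΔE = (1.055e-34 J·s) / (2 × 6.568e-07 s)
ΔE = 8.028e-29 J = 501.093 peV

This natural linewidth limits the precision of spectroscopic measurements.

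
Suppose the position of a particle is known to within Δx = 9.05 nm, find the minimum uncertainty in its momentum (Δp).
5.826 × 10^-27 kg·m/s

Using the Heisenberg uncertainty principle:
ΔxΔp ≥ ℏ/2

The minimum uncertainty in momentum is:
Δp_min = ℏ/(2Δx)
Δp_min = (1.055e-34 J·s) / (2 × 9.050e-09 m)
Δp_min = 5.826e-27 kg·m/s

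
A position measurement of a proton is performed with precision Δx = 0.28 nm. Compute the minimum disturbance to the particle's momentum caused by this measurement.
1.883 × 10^-25 kg·m/s

The uncertainty principle implies that measuring position disturbs momentum:
ΔxΔp ≥ ℏ/2

When we measure position with precision Δx, we necessarily introduce a momentum uncertainty:
Δp ≥ ℏ/(2Δx)
Δp_min = (1.055e-34 J·s) / (2 × 2.800e-10 m)
Δp_min = 1.883e-25 kg·m/s

The more precisely we measure position, the greater the momentum disturbance.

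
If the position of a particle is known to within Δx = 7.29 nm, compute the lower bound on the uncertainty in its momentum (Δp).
7.233 × 10^-27 kg·m/s

Using the Heisenberg uncertainty principle:
ΔxΔp ≥ ℏ/2

The minimum uncertainty in momentum is:
Δp_min = ℏ/(2Δx)
Δp_min = (1.055e-34 J·s) / (2 × 7.290e-09 m)
Δp_min = 7.233e-27 kg·m/s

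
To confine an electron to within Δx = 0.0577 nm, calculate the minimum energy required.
2.861 eV

Localizing a particle requires giving it sufficient momentum uncertainty:

1. From uncertainty principle: Δp ≥ ℏ/(2Δx)
   Δp_min = (1.055e-34 J·s) / (2 × 5.770e-11 m)
   Δp_min = 9.138e-25 kg·m/s

2. This momentum uncertainty corresponds to kinetic energy:
   KE ≈ (Δp)²/(2m) = (9.138e-25)²/(2 × 9.109e-31 kg)
   KE = 4.584e-19 J = 2.861 eV

Tighter localization requires more energy.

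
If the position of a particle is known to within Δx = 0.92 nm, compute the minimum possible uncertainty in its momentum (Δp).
5.731 × 10^-26 kg·m/s

Using the Heisenberg uncertainty principle:
ΔxΔp ≥ ℏ/2

The minimum uncertainty in momentum is:
Δp_min = ℏ/(2Δx)
Δp_min = (1.055e-34 J·s) / (2 × 9.200e-10 m)
Δp_min = 5.731e-26 kg·m/s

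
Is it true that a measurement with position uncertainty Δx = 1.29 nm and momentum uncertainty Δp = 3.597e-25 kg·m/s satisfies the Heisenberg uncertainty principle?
Yes, it satisfies the uncertainty principle.

Calculate the product ΔxΔp:
ΔxΔp = (1.290e-09 m) × (3.597e-25 kg·m/s)
ΔxΔp = 4.640e-34 J·s

Compare to the minimum allowed value ℏ/2:
ℏ/2 = 5.273e-35 J·s

Since ΔxΔp = 4.640e-34 J·s ≥ 5.273e-35 J·s = ℏ/2,
the measurement satisfies the uncertainty principle.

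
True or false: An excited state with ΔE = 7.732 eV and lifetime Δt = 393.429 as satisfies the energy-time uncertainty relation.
Yes, it satisfies the uncertainty relation.

Calculate the product ΔEΔt:
ΔE = 7.732 eV = 1.239e-18 J
ΔEΔt = (1.239e-18 J) × (3.934e-16 s)
ΔEΔt = 4.874e-34 J·s

Compare to the minimum allowed value ℏ/2:
ℏ/2 = 5.273e-35 J·s

Since ΔEΔt = 4.874e-34 J·s ≥ 5.273e-35 J·s = ℏ/2,
this satisfies the uncertainty relation.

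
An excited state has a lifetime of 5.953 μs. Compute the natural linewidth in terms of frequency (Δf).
13.368 kHz

Using the energy-time uncertainty principle and E = hf:
ΔEΔt ≥ ℏ/2
hΔf·Δt ≥ ℏ/2

The minimum frequency uncertainty is:
Δf = ℏ/(2hτ) = 1/(4πτ)
Δf = 1/(4π × 5.953e-06 s)
Δf = 1.337e+04 Hz = 13.368 kHz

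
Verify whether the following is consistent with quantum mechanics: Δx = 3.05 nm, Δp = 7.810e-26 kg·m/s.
Yes, it satisfies the uncertainty principle.

Calculate the product ΔxΔp:
ΔxΔp = (3.050e-09 m) × (7.810e-26 kg·m/s)
ΔxΔp = 2.382e-34 J·s

Compare to the minimum allowed value ℏ/2:
ℏ/2 = 5.273e-35 J·s

Since ΔxΔp = 2.382e-34 J·s ≥ 5.273e-35 J·s = ℏ/2,
the measurement satisfies the uncertainty principle.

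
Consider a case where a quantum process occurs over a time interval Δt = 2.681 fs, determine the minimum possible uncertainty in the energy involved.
122.755 meV

Using the energy-time uncertainty principle:
ΔEΔt ≥ ℏ/2

The minimum uncertainty in energy is:
ΔE_min = ℏ/(2Δt)
ΔE_min = (1.055e-34 J·s) / (2 × 2.681e-15 s)
ΔE_min = 1.967e-20 J = 122.755 meV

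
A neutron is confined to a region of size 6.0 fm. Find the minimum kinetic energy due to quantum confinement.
143.898 keV

Using the uncertainty principle:

1. Position uncertainty: Δx ≈ 6.000e-15 m
2. Minimum momentum uncertainty: Δp = ℏ/(2Δx) = 8.788e-21 kg·m/s
3. Minimum kinetic energy:
   KE = (Δp)²/(2m) = (8.788e-21)²/(2 × 1.675e-27 kg)
   KE = 2.305e-14 J = 143.898 keV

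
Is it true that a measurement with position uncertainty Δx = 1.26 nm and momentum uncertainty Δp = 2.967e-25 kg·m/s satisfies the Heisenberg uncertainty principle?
Yes, it satisfies the uncertainty principle.

Calculate the product ΔxΔp:
ΔxΔp = (1.260e-09 m) × (2.967e-25 kg·m/s)
ΔxΔp = 3.738e-34 J·s

Compare to the minimum allowed value ℏ/2:
ℏ/2 = 5.273e-35 J·s

Since ΔxΔp = 3.738e-34 J·s ≥ 5.273e-35 J·s = ℏ/2,
the measurement satisfies the uncertainty principle.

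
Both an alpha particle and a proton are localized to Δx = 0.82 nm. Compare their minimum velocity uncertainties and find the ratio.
The proton has the larger minimum velocity uncertainty, by a ratio of 4.0.

For both particles, Δp_min = ℏ/(2Δx) = 6.430e-26 kg·m/s (same for both).

The velocity uncertainty is Δv = Δp/m:
- alpha particle: Δv = 6.430e-26 / 6.645e-27 = 9.677e+00 m/s = 9.677 m/s
- proton: Δv = 6.430e-26 / 1.673e-27 = 3.844e+01 m/s = 38.445 m/s

Ratio: 3.844e+01 / 9.677e+00 = 4.0

The lighter particle has larger velocity uncertainty because Δv ∝ 1/m.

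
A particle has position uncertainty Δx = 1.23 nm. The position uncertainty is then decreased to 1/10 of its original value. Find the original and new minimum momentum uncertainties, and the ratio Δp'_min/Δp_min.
Original Δp_min = 4.287 × 10^-26 kg·m/s; new Δp'_min = 4.287 × 10^-25 kg·m/s; ratio Δp'_min/Δp_min = 10.

From the uncertainty principle ΔxΔp ≥ ℏ/2, the minimum momentum uncertainty is Δp_min = ℏ/(2Δx).

Original (Δx = 1.23 nm = 1.230e-09 m):
Δp_min = (1.055e-34 J·s)/(2 × 1.230e-09 m) = 4.287e-26 kg·m/s

When Δx → (1/10)Δx:
Δp'_min = ℏ/(2 × (1/10)Δx) = 10 × ℏ/(2Δx) = 10 × Δp_min
Δp'_min = 10 × 4.287e-26 kg·m/s = 4.287e-25 kg·m/s

Since Δp_min ∝ 1/Δx, when Δx is decreased to 1/10 of its original value, Δp_min increases to 10 times its original value.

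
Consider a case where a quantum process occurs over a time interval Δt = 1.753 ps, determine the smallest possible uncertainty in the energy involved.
187.739 μeV

Using the energy-time uncertainty principle:
ΔEΔt ≥ ℏ/2

The minimum uncertainty in energy is:
ΔE_min = ℏ/(2Δt)
ΔE_min = (1.055e-34 J·s) / (2 × 1.753e-12 s)
ΔE_min = 3.008e-23 J = 187.739 μeV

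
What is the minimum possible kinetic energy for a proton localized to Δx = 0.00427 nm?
284.511 meV

Localizing a particle requires giving it sufficient momentum uncertainty:

1. From uncertainty principle: Δp ≥ ℏ/(2Δx)
   Δp_min = (1.055e-34 J·s) / (2 × 4.270e-12 m)
   Δp_min = 1.235e-23 kg·m/s

2. This momentum uncertainty corresponds to kinetic energy:
   KE ≈ (Δp)²/(2m) = (1.235e-23)²/(2 × 1.673e-27 kg)
   KE = 4.558e-20 J = 284.511 meV

Tighter localization requires more energy.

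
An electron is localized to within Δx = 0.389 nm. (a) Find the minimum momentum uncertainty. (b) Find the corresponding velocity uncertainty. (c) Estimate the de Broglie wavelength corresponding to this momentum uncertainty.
(a) Δp_min = 1.355 × 10^-25 kg·m/s
(b) Δv_min = 148.802 km/s
(c) λ_dB = 4.888 nm

Step-by-step:

(a) From the uncertainty principle:
Δp_min = ℏ/(2Δx) = (1.055e-34 J·s)/(2 × 3.890e-10 m) = 1.355e-25 kg·m/s

(b) The velocity uncertainty:
Δv = Δp/m = (1.355e-25 kg·m/s)/(9.109e-31 kg) = 1.488e+05 m/s = 148.802 km/s

(c) The de Broglie wavelength for this momentum:
λ = h/p = (6.626e-34 J·s)/(1.355e-25 kg·m/s) = 4.888e-09 m = 4.888 nm

Note: The de Broglie wavelength is comparable to the localization size, as expected from wave-particle duality.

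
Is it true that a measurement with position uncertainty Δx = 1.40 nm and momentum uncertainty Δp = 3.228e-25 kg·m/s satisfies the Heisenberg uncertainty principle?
Yes, it satisfies the uncertainty principle.

Calculate the product ΔxΔp:
ΔxΔp = (1.400e-09 m) × (3.228e-25 kg·m/s)
ΔxΔp = 4.519e-34 J·s

Compare to the minimum allowed value ℏ/2:
ℏ/2 = 5.273e-35 J·s

Since ΔxΔp = 4.519e-34 J·s ≥ 5.273e-35 J·s = ℏ/2,
the measurement satisfies the uncertainty principle.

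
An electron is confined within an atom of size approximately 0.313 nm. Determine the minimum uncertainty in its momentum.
1.685 × 10^-25 kg·m/s

Using the Heisenberg uncertainty principle:
ΔxΔp ≥ ℏ/2

With Δx ≈ L = 3.130e-10 m (the confinement size):
Δp_min = ℏ/(2Δx)
Δp_min = (1.055e-34 J·s) / (2 × 3.130e-10 m)
Δp_min = 1.685e-25 kg·m/s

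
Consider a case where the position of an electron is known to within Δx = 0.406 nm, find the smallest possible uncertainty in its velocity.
142.571 km/s

Using the Heisenberg uncertainty principle and Δp = mΔv:
ΔxΔp ≥ ℏ/2
Δx(mΔv) ≥ ℏ/2

The minimum uncertainty in velocity is:
Δv_min = ℏ/(2mΔx)
Δv_min = (1.055e-34 J·s) / (2 × 9.109e-31 kg × 4.060e-10 m)
Δv_min = 1.426e+05 m/s = 142.571 km/s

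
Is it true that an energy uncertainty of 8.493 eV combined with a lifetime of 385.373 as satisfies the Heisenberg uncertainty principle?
Yes, it satisfies the uncertainty relation.

Calculate the product ΔEΔt:
ΔE = 8.493 eV = 1.361e-18 J
ΔEΔt = (1.361e-18 J) × (3.854e-16 s)
ΔEΔt = 5.244e-34 J·s

Compare to the minimum allowed value ℏ/2:
ℏ/2 = 5.273e-35 J·s

Since ΔEΔt = 5.244e-34 J·s ≥ 5.273e-35 J·s = ℏ/2,
this satisfies the uncertainty relation.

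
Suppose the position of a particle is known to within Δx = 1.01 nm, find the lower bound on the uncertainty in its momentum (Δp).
5.221 × 10^-26 kg·m/s

Using the Heisenberg uncertainty principle:
ΔxΔp ≥ ℏ/2

The minimum uncertainty in momentum is:
Δp_min = ℏ/(2Δx)
Δp_min = (1.055e-34 J·s) / (2 × 1.010e-09 m)
Δp_min = 5.221e-26 kg·m/s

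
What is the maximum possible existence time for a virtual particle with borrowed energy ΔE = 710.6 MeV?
4.631 × 10^-25 s

Using the energy-time uncertainty principle:
ΔEΔt ≥ ℏ/2

For a virtual particle borrowing energy ΔE, the maximum lifetime is:
Δt_max = ℏ/(2ΔE)

Converting energy:
ΔE = 710.6 MeV = 1.139e-10 J

Δt_max = (1.055e-34 J·s) / (2 × 1.139e-10 J)
Δt_max = 4.631e-25 s = 4.631 × 10^-25 s

Virtual particles with higher borrowed energy exist for shorter times.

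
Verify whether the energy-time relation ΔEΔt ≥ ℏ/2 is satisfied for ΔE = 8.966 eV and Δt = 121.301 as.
Yes, it satisfies the uncertainty relation.

Calculate the product ΔEΔt:
ΔE = 8.966 eV = 1.437e-18 J
ΔEΔt = (1.437e-18 J) × (1.213e-16 s)
ΔEΔt = 1.743e-34 J·s

Compare to the minimum allowed value ℏ/2:
ℏ/2 = 5.273e-35 J·s

Since ΔEΔt = 1.743e-34 J·s ≥ 5.273e-35 J·s = ℏ/2,
this satisfies the uncertainty relation.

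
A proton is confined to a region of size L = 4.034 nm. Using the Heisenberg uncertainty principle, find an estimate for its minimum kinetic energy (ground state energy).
318.774 neV

Using the uncertainty principle to estimate ground state energy:

1. The position uncertainty is approximately the confinement size:
   Δx ≈ L = 4.034e-09 m

2. From ΔxΔp ≥ ℏ/2, the minimum momentum uncertainty is:
   Δp ≈ ℏ/(2L) = 1.307e-26 kg·m/s

3. The kinetic energy is approximately:
   KE ≈ (Δp)²/(2m) = (1.307e-26)²/(2 × 1.673e-27 kg)
   KE ≈ 5.107e-26 J = 318.774 neV

This is an order-of-magnitude estimate of the ground state energy.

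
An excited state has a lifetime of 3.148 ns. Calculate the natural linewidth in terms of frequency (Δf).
25.279 MHz

Using the energy-time uncertainty principle and E = hf:
ΔEΔt ≥ ℏ/2
hΔf·Δt ≥ ℏ/2

The minimum frequency uncertainty is:
Δf = ℏ/(2hτ) = 1/(4πτ)
Δf = 1/(4π × 3.148e-09 s)
Δf = 2.528e+07 Hz = 25.279 MHz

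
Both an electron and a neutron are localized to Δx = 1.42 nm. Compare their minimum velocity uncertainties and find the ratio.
The electron has the larger minimum velocity uncertainty, by a ratio of 1838.7.

For both particles, Δp_min = ℏ/(2Δx) = 3.713e-26 kg·m/s (same for both).

The velocity uncertainty is Δv = Δp/m:
- electron: Δv = 3.713e-26 / 9.109e-31 = 4.076e+04 m/s = 40.763 km/s
- neutron: Δv = 3.713e-26 / 1.675e-27 = 2.217e+01 m/s = 22.170 m/s

Ratio: 4.076e+04 / 2.217e+01 = 1838.7

The lighter particle has larger velocity uncertainty because Δv ∝ 1/m.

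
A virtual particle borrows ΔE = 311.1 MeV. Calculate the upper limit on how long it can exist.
1.058 ys

Using the energy-time uncertainty principle:
ΔEΔt ≥ ℏ/2

For a virtual particle borrowing energy ΔE, the maximum lifetime is:
Δt_max = ℏ/(2ΔE)

Converting energy:
ΔE = 311.1 MeV = 4.984e-11 J

Δt_max = (1.055e-34 J·s) / (2 × 4.984e-11 J)
Δt_max = 1.058e-24 s = 1.058 ys

Virtual particles with higher borrowed energy exist for shorter times.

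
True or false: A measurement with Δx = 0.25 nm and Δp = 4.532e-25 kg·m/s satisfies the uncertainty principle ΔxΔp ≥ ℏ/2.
Yes, it satisfies the uncertainty principle.

Calculate the product ΔxΔp:
ΔxΔp = (2.500e-10 m) × (4.532e-25 kg·m/s)
ΔxΔp = 1.133e-34 J·s

Compare to the minimum allowed value ℏ/2:
ℏ/2 = 5.273e-35 J·s

Since ΔxΔp = 1.133e-34 J·s ≥ 5.273e-35 J·s = ℏ/2,
the measurement satisfies the uncertainty principle.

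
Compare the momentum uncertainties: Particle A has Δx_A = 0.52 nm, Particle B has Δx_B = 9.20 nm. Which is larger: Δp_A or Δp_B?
Particle A has the larger minimum momentum uncertainty, by a factor of 17.69.

For each particle, the minimum momentum uncertainty is Δp_min = ℏ/(2Δx):

Particle A: Δp_A = ℏ/(2×5.200e-10 m) = 1.014e-25 kg·m/s
Particle B: Δp_B = ℏ/(2×9.200e-09 m) = 5.731e-27 kg·m/s

Ratio: Δp_A/Δp_B = 17.69

Since Δp_min ∝ 1/Δx, the particle with smaller position uncertainty (A) has larger momentum uncertainty.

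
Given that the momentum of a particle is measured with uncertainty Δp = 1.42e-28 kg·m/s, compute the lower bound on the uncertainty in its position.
371.328 nm

Using the Heisenberg uncertainty principle:
ΔxΔp ≥ ℏ/2

The minimum uncertainty in position is:
Δx_min = ℏ/(2Δp)
Δx_min = (1.055e-34 J·s) / (2 × 1.420e-28 kg·m/s)
Δx_min = 3.713e-07 m = 371.328 nm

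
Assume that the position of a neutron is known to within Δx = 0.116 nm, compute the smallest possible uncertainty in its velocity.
271.389 m/s

Using the Heisenberg uncertainty principle and Δp = mΔv:
ΔxΔp ≥ ℏ/2
Δx(mΔv) ≥ ℏ/2

The minimum uncertainty in velocity is:
Δv_min = ℏ/(2mΔx)
Δv_min = (1.055e-34 J·s) / (2 × 1.675e-27 kg × 1.160e-10 m)
Δv_min = 2.714e+02 m/s = 271.389 m/s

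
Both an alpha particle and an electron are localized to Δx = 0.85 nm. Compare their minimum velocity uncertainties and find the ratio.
The electron has the larger minimum velocity uncertainty, by a ratio of 7294.3.

For both particles, Δp_min = ℏ/(2Δx) = 6.203e-26 kg·m/s (same for both).

The velocity uncertainty is Δv = Δp/m:
- alpha particle: Δv = 6.203e-26 / 6.645e-27 = 9.336e+00 m/s = 9.336 m/s
- electron: Δv = 6.203e-26 / 9.109e-31 = 6.810e+04 m/s = 68.099 km/s

Ratio: 6.810e+04 / 9.336e+00 = 7294.3

The lighter particle has larger velocity uncertainty because Δv ∝ 1/m.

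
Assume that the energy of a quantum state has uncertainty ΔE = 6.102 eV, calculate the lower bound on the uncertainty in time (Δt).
53.934 as

Using the energy-time uncertainty principle:
ΔEΔt ≥ ℏ/2

The minimum uncertainty in time is:
Δt_min = ℏ/(2ΔE)
Δt_min = (1.055e-34 J·s) / (2 × 9.776e-19 J)
Δt_min = 5.393e-17 s = 53.934 as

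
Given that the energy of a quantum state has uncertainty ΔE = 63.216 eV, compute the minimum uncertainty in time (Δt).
5.206 as

Using the energy-time uncertainty principle:
ΔEΔt ≥ ℏ/2

The minimum uncertainty in time is:
Δt_min = ℏ/(2ΔE)
Δt_min = (1.055e-34 J·s) / (2 × 1.013e-17 J)
Δt_min = 5.206e-18 s = 5.206 as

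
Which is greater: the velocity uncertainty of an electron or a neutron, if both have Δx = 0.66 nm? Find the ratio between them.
The electron has the larger minimum velocity uncertainty, by a ratio of 1838.7.

For both particles, Δp_min = ℏ/(2Δx) = 7.989e-26 kg·m/s (same for both).

The velocity uncertainty is Δv = Δp/m:
- electron: Δv = 7.989e-26 / 9.109e-31 = 8.770e+04 m/s = 87.703 km/s
- neutron: Δv = 7.989e-26 / 1.675e-27 = 4.770e+01 m/s = 47.699 m/s

Ratio: 8.770e+04 / 4.770e+01 = 1838.7

The lighter particle has larger velocity uncertainty because Δv ∝ 1/m.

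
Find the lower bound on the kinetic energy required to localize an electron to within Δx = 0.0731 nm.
1.782 eV

Localizing a particle requires giving it sufficient momentum uncertainty:

1. From uncertainty principle: Δp ≥ ℏ/(2Δx)
   Δp_min = (1.055e-34 J·s) / (2 × 7.310e-11 m)
   Δp_min = 7.213e-25 kg·m/s

2. This momentum uncertainty corresponds to kinetic energy:
   KE ≈ (Δp)²/(2m) = (7.213e-25)²/(2 × 9.109e-31 kg)
   KE = 2.856e-19 J = 1.782 eV

Tighter localization requires more energy.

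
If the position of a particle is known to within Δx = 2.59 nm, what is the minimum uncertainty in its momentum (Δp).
2.036 × 10^-26 kg·m/s

Using the Heisenberg uncertainty principle:
ΔxΔp ≥ ℏ/2

The minimum uncertainty in momentum is:
Δp_min = ℏ/(2Δx)
Δp_min = (1.055e-34 J·s) / (2 × 2.590e-09 m)
Δp_min = 2.036e-26 kg·m/s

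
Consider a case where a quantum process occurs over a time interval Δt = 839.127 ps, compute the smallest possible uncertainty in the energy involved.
392.200 neV

Using the energy-time uncertainty principle:
ΔEΔt ≥ ℏ/2

The minimum uncertainty in energy is:
ΔE_min = ℏ/(2Δt)
ΔE_min = (1.055e-34 J·s) / (2 × 8.391e-10 s)
ΔE_min = 6.284e-26 J = 392.200 neV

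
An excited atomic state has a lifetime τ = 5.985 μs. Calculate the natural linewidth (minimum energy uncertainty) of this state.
54.988 peV

Using the energy-time uncertainty principle:
ΔEΔt ≥ ℏ/2

The lifetime τ represents the time uncertainty Δt.
The natural linewidth (minimum energy uncertainty) is:

ΔE = ℏ/(2τ)
ΔE = (1.055e-34 J·s) / (2 × 5.985e-06 s)
ΔE = 8.810e-30 J = 54.988 peV

This natural linewidth limits the precision of spectroscopic measurements.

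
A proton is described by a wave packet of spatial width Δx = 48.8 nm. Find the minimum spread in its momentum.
1.081 × 10^-27 kg·m/s

For a wave packet, the spatial width Δx and momentum spread Δp are related by the uncertainty principle:
ΔxΔp ≥ ℏ/2

The minimum momentum spread is:
Δp_min = ℏ/(2Δx)
Δp_min = (1.055e-34 J·s) / (2 × 4.880e-08 m)
Δp_min = 1.081e-27 kg·m/s

A wave packet cannot have both a well-defined position and well-defined momentum.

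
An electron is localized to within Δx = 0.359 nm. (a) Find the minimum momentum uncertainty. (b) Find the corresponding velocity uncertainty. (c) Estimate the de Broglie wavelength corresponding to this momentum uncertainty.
(a) Δp_min = 1.469 × 10^-25 kg·m/s
(b) Δv_min = 161.236 km/s
(c) λ_dB = 4.511 nm

Step-by-step:

(a) From the uncertainty principle:
Δp_min = ℏ/(2Δx) = (1.055e-34 J·s)/(2 × 3.590e-10 m) = 1.469e-25 kg·m/s

(b) The velocity uncertainty:
Δv = Δp/m = (1.469e-25 kg·m/s)/(9.109e-31 kg) = 1.612e+05 m/s = 161.236 km/s

(c) The de Broglie wavelength for this momentum:
λ = h/p = (6.626e-34 J·s)/(1.469e-25 kg·m/s) = 4.511e-09 m = 4.511 nm

Note: The de Broglie wavelength is comparable to the localization size, as expected from wave-particle duality.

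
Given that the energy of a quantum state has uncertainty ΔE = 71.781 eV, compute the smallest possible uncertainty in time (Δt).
4.585 as

Using the energy-time uncertainty principle:
ΔEΔt ≥ ℏ/2

The minimum uncertainty in time is:
Δt_min = ℏ/(2ΔE)
Δt_min = (1.055e-34 J·s) / (2 × 1.150e-17 J)
Δt_min = 4.585e-18 s = 4.585 as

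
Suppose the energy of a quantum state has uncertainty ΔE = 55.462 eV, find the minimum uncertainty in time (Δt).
5.934 as

Using the energy-time uncertainty principle:
ΔEΔt ≥ ℏ/2

The minimum uncertainty in time is:
Δt_min = ℏ/(2ΔE)
Δt_min = (1.055e-34 J·s) / (2 × 8.886e-18 J)
Δt_min = 5.934e-18 s = 5.934 as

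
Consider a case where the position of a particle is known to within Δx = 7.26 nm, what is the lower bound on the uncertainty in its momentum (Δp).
7.263 × 10^-27 kg·m/s

Using the Heisenberg uncertainty principle:
ΔxΔp ≥ ℏ/2

The minimum uncertainty in momentum is:
Δp_min = ℏ/(2Δx)
Δp_min = (1.055e-34 J·s) / (2 × 7.260e-09 m)
Δp_min = 7.263e-27 kg·m/s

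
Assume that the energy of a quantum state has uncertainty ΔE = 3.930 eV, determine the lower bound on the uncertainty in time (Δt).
83.742 as

Using the energy-time uncertainty principle:
ΔEΔt ≥ ℏ/2

The minimum uncertainty in time is:
Δt_min = ℏ/(2ΔE)
Δt_min = (1.055e-34 J·s) / (2 × 6.297e-19 J)
Δt_min = 8.374e-17 s = 83.742 as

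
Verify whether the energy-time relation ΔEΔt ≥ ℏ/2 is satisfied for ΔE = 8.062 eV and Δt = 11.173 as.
No, it violates the uncertainty relation.

Calculate the product ΔEΔt:
ΔE = 8.062 eV = 1.292e-18 J
ΔEΔt = (1.292e-18 J) × (1.117e-17 s)
ΔEΔt = 1.443e-35 J·s

Compare to the minimum allowed value ℏ/2:
ℏ/2 = 5.273e-35 J·s

Since ΔEΔt = 1.443e-35 J·s < 5.273e-35 J·s = ℏ/2,
this violates the uncertainty relation.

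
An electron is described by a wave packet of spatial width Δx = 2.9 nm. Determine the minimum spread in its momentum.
1.818 × 10^-26 kg·m/s

For a wave packet, the spatial width Δx and momentum spread Δp are related by the uncertainty principle:
ΔxΔp ≥ ℏ/2

The minimum momentum spread is:
Δp_min = ℏ/(2Δx)
Δp_min = (1.055e-34 J·s) / (2 × 2.900e-09 m)
Δp_min = 1.818e-26 kg·m/s

A wave packet cannot have both a well-defined position and well-defined momentum.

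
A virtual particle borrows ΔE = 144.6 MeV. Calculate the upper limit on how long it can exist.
2.276 ys

Using the energy-time uncertainty principle:
ΔEΔt ≥ ℏ/2

For a virtual particle borrowing energy ΔE, the maximum lifetime is:
Δt_max = ℏ/(2ΔE)

Converting energy:
ΔE = 144.6 MeV = 2.317e-11 J

Δt_max = (1.055e-34 J·s) / (2 × 2.317e-11 J)
Δt_max = 2.276e-24 s = 2.276 ys

Virtual particles with higher borrowed energy exist for shorter times.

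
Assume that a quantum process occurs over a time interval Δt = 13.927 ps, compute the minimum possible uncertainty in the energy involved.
23.631 μeV

Using the energy-time uncertainty principle:
ΔEΔt ≥ ℏ/2

The minimum uncertainty in energy is:
ΔE_min = ℏ/(2Δt)
ΔE_min = (1.055e-34 J·s) / (2 × 1.393e-11 s)
ΔE_min = 3.786e-24 J = 23.631 μeV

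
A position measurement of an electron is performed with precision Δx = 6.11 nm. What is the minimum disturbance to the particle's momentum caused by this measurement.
8.630 × 10^-27 kg·m/s

The uncertainty principle implies that measuring position disturbs momentum:
ΔxΔp ≥ ℏ/2

When we measure position with precision Δx, we necessarily introduce a momentum uncertainty:
Δp ≥ ℏ/(2Δx)
Δp_min = (1.055e-34 J·s) / (2 × 6.110e-09 m)
Δp_min = 8.630e-27 kg·m/s

The more precisely we measure position, the greater the momentum disturbance.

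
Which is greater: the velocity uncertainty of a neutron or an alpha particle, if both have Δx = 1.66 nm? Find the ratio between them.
The neutron has the larger minimum velocity uncertainty, by a ratio of 4.0.

For both particles, Δp_min = ℏ/(2Δx) = 3.176e-26 kg·m/s (same for both).

The velocity uncertainty is Δv = Δp/m:
- neutron: Δv = 3.176e-26 / 1.675e-27 = 1.896e+01 m/s = 18.965 m/s
- alpha particle: Δv = 3.176e-26 / 6.645e-27 = 4.780e+00 m/s = 4.780 m/s

Ratio: 1.896e+01 / 4.780e+00 = 4.0

The lighter particle has larger velocity uncertainty because Δv ∝ 1/m.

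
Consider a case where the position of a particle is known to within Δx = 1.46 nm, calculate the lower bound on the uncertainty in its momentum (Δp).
3.612 × 10^-26 kg·m/s

Using the Heisenberg uncertainty principle:
ΔxΔp ≥ ℏ/2

The minimum uncertainty in momentum is:
Δp_min = ℏ/(2Δx)
Δp_min = (1.055e-34 J·s) / (2 × 1.460e-09 m)
Δp_min = 3.612e-26 kg·m/s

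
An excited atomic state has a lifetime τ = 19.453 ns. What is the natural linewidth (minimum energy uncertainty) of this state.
16.918 neV

Using the energy-time uncertainty principle:
ΔEΔt ≥ ℏ/2

The lifetime τ represents the time uncertainty Δt.
The natural linewidth (minimum energy uncertainty) is:

ΔE = ℏ/(2τ)
ΔE = (1.055e-34 J·s) / (2 × 1.945e-08 s)
ΔE = 2.711e-27 J = 16.918 neV

This natural linewidth limits the precision of spectroscopic measurements.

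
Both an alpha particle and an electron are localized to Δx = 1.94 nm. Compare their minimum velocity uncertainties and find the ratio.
The electron has the larger minimum velocity uncertainty, by a ratio of 7294.3.

For both particles, Δp_min = ℏ/(2Δx) = 2.718e-26 kg·m/s (same for both).

The velocity uncertainty is Δv = Δp/m:
- alpha particle: Δv = 2.718e-26 / 6.645e-27 = 4.090e+00 m/s = 4.090 m/s
- electron: Δv = 2.718e-26 / 9.109e-31 = 2.984e+04 m/s = 29.837 km/s

Ratio: 2.984e+04 / 4.090e+00 = 7294.3

The lighter particle has larger velocity uncertainty because Δv ∝ 1/m.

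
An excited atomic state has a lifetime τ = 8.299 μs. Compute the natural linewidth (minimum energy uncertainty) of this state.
39.656 peV

Using the energy-time uncertainty principle:
ΔEΔt ≥ ℏ/2

The lifetime τ represents the time uncertainty Δt.
The natural linewidth (minimum energy uncertainty) is:

ΔE = ℏ/(2τ)
ΔE = (1.055e-34 J·s) / (2 × 8.299e-06 s)
ΔE = 6.354e-30 J = 39.656 peV

This natural linewidth limits the precision of spectroscopic measurements.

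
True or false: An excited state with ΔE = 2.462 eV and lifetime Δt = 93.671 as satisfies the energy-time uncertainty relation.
No, it violates the uncertainty relation.

Calculate the product ΔEΔt:
ΔE = 2.462 eV = 3.945e-19 J
ΔEΔt = (3.945e-19 J) × (9.367e-17 s)
ΔEΔt = 3.695e-35 J·s

Compare to the minimum allowed value ℏ/2:
ℏ/2 = 5.273e-35 J·s

Since ΔEΔt = 3.695e-35 J·s < 5.273e-35 J·s = ℏ/2,
this violates the uncertainty relation.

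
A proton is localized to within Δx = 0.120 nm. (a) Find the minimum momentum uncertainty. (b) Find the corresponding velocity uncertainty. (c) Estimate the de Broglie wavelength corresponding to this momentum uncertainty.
(a) Δp_min = 4.394 × 10^-25 kg·m/s
(b) Δv_min = 262.704 m/s
(c) λ_dB = 1.508 nm

Step-by-step:

(a) From the uncertainty principle:
Δp_min = ℏ/(2Δx) = (1.055e-34 J·s)/(2 × 1.200e-10 m) = 4.394e-25 kg·m/s

(b) The velocity uncertainty:
Δv = Δp/m = (4.394e-25 kg·m/s)/(1.673e-27 kg) = 2.627e+02 m/s = 262.704 m/s

(c) The de Broglie wavelength for this momentum:
λ = h/p = (6.626e-34 J·s)/(4.394e-25 kg·m/s) = 1.508e-09 m = 1.508 nm

Note: The de Broglie wavelength is comparable to the localization size, as expected from wave-particle duality.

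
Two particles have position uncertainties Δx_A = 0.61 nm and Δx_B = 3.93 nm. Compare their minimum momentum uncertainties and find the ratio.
Particle A has the larger minimum momentum uncertainty, by a factor of 6.44.

For each particle, the minimum momentum uncertainty is Δp_min = ℏ/(2Δx):

Particle A: Δp_A = ℏ/(2×6.100e-10 m) = 8.644e-26 kg·m/s
Particle B: Δp_B = ℏ/(2×3.930e-09 m) = 1.342e-26 kg·m/s

Ratio: Δp_A/Δp_B = 6.44

Since Δp_min ∝ 1/Δx, the particle with smaller position uncertainty (A) has larger momentum uncertainty.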